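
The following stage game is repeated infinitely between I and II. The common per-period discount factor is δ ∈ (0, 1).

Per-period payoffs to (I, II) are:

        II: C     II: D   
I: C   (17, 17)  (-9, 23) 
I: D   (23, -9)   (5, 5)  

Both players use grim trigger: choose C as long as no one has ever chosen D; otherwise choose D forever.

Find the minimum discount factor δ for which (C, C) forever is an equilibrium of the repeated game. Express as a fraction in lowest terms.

1/3

Under grim trigger the critical discount factor is (T−C)/(T−P) with T = 23, C = 17, P = 5.
δ* = (23−17)/(23−5) = 6/18 = 1/3.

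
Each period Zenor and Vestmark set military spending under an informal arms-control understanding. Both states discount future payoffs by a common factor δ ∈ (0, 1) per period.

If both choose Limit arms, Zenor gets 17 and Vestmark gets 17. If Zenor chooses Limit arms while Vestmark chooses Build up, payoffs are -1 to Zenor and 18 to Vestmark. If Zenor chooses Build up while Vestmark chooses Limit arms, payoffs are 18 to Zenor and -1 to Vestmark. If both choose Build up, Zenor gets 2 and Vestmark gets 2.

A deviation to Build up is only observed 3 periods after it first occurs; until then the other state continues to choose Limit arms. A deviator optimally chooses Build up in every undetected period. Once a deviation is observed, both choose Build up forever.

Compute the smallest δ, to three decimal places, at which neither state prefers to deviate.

The best deviation is to choose Build up for all 3 undetected periods, earning 18 each, then 2 forever once detected.
Deviation value: 18(1−δ^3)/(1−δ) + 2δ^3/(1−δ); cooperation value: 17/(1−δ).
IC: 17 ≥ 18(1−δ^3) + 2δ^3 = 18 − 16δ^3.
So δ^3 ≥ 1/16, giving δ ≥ (1/16)^(1/3) ≈ 0.397.

0.397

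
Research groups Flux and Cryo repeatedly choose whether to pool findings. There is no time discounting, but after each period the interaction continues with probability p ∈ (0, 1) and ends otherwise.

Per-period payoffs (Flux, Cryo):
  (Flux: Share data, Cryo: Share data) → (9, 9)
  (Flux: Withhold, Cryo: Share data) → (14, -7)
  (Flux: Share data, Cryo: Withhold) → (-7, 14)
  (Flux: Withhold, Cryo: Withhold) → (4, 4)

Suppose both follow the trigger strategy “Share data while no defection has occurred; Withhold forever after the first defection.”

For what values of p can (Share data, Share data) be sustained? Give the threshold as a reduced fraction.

1/2

With no time discounting, the continuation probability p plays the role of the discount factor.
Grim-trigger IC: 9/(1−p) ≥ 14 + 4p/(1−p) ⇒ p ≥ (14−9)/(14−4) = 1/2.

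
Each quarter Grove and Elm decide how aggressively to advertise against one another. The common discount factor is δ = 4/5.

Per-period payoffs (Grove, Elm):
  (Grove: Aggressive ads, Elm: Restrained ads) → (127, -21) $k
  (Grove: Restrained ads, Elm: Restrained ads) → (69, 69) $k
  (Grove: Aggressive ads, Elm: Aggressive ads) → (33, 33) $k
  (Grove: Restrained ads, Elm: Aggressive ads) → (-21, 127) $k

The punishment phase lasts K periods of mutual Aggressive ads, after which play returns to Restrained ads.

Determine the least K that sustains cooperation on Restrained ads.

Need Σ_{k=1}^{K} δ^k ≥ (127−69)/(69−33) = 1.6111 at δ = 4/5.
At K = 2 the sum is 1.4400 < 1.6111; at K = 3 it is 1.9520 ≥ 1.6111.
So the minimum punishment length is K = 3.

3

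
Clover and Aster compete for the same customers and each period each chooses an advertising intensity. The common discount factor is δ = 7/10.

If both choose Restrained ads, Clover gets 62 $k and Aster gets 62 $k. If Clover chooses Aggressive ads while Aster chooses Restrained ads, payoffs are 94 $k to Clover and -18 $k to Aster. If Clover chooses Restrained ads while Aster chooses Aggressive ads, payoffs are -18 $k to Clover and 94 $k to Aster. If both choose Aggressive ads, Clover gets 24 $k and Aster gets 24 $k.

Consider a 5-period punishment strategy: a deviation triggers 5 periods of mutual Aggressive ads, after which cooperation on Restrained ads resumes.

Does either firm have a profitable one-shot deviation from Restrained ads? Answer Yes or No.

Comparing payoff streams over the 6 periods until play realigns: cooperate → 62(1+δ+…+δ^5); deviate → 94 + 24(δ+…+δ^5).
Cooperation is sustained iff (62−24)(δ+…+δ^5) ≥ 94−62.
δ+…+δ^5 = 7/10·(1−(7/10)^5)/(1−7/10) = 1.9412, and (94−62)/(62−24) = 0.8421.
1.9412 ≥ 0.8421, so cooperation is sustainable.

No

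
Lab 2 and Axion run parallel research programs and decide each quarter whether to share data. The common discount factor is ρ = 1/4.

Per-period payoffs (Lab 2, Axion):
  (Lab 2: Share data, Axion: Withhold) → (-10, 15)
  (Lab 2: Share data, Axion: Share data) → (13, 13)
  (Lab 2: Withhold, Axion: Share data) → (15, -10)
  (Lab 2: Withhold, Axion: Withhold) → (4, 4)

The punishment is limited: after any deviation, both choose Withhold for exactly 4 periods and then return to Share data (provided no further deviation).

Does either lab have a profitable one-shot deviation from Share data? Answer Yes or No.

Comparing payoff streams over the 5 periods until play realigns: cooperate → 13(1+ρ+…+ρ^4); deviate → 15 + 4(ρ+…+ρ^4).
Cooperation is sustained iff (13−4)(ρ+…+ρ^4) ≥ 15−13.
ρ+…+ρ^4 = 1/4·(1−(1/4)^4)/(1−1/4) = 0.3320, and (15−13)/(13−4) = 0.2222.
0.3320 ≥ 0.2222, so cooperation is sustainable.

No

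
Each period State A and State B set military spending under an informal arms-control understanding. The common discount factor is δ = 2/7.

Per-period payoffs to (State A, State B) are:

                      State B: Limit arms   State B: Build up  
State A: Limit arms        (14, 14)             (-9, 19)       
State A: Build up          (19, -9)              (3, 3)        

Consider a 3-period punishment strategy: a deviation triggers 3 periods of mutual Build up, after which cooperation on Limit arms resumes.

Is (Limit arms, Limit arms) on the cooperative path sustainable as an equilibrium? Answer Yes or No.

IC: δ+…+δ^3 ≥ (19−14)/(14−3) = 5/11.
At δ = 2/7: partial sum = 0.3907 < 0.4545. Cooperation not sustainable.

No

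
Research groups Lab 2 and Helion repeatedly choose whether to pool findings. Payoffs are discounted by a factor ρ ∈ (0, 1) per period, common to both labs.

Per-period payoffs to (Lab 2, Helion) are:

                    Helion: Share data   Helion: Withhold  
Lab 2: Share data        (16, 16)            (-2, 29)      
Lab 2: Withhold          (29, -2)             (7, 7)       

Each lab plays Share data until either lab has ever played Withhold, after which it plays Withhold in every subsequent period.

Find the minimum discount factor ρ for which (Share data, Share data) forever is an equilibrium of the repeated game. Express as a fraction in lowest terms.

Under grim trigger the critical discount factor is (T−C)/(T−P) with T = 29, C = 16, P = 7.
ρ* = (29−16)/(29−7) = 13/22.

13/22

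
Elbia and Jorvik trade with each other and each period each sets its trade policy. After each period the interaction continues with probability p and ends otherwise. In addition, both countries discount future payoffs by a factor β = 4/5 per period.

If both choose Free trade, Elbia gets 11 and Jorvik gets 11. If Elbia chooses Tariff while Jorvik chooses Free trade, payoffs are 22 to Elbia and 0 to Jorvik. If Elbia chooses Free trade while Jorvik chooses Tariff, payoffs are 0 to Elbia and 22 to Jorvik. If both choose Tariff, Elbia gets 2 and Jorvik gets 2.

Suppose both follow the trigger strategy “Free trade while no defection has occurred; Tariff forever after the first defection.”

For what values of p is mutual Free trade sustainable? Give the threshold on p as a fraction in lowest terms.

With continuation probability p and discount β, the effective per-period discount factor is βp.
Grim-trigger IC: βp ≥ (22−11)/(22−2) = 11/20.
So p ≥ (11/20)/(4/5) = 11/16.

11/16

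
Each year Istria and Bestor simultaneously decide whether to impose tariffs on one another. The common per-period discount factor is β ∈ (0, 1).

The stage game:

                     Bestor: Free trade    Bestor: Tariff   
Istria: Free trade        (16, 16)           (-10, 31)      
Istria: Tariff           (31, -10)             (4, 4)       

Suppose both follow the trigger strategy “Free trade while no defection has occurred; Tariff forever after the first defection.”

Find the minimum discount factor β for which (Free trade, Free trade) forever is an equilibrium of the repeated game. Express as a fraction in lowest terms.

Under grim trigger the critical discount factor is (T−C)/(T−P) with T = 31, C = 16, P = 4.
β* = (31−16)/(31−4) = 15/27 = 5/9.

5/9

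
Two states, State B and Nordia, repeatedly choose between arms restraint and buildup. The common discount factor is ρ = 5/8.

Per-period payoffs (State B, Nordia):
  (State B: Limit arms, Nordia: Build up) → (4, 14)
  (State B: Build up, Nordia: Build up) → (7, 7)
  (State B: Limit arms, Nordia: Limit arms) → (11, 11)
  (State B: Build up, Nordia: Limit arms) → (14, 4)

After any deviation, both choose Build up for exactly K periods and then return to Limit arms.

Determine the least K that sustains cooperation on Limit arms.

2

IC: ρ(1−ρ^K)/(1−ρ) ≥ (14−11)/(11−7) = 3/4.
With ρ = 5/8: need 1 − ρ^K ≥ 3/4·(1−5/8)/(5/8), i.e. ρ^K ≤ 0.5500.
Since (5/8)^1 = 0.6250 and (5/8)^2 = 0.3906, the smallest such K is 2.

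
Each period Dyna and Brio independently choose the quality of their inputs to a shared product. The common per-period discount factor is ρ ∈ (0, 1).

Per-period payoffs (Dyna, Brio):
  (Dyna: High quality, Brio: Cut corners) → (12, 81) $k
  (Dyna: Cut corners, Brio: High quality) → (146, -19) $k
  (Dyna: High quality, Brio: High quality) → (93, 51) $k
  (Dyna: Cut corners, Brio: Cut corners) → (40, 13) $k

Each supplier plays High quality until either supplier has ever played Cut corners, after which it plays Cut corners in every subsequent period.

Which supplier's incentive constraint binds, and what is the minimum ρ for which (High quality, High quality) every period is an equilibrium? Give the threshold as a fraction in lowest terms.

Dyna's threshold: (146−93)/(146−40) = 1/2.
Brio's threshold: (81−51)/(81−13) = 15/34.
1/2 > 15/34, so Dyna binds and ρ* = 1/2.

Dyna; ρ ≥ 1/2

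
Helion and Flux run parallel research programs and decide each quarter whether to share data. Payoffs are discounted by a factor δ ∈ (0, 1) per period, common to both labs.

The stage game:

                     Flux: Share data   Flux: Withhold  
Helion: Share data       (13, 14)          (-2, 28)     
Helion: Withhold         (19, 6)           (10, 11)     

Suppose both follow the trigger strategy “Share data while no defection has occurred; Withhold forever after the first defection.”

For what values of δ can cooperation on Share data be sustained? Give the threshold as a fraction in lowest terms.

14/17

For Helion: deviation gain 19−13 = 6, per-period punishment loss 13−10 = 3. IC gives δ ≥ 6/9 = 2/3.
For Flux: gain 14, loss 3 per period, so δ ≥ 14/17.
The tighter constraint is Flux's, so cooperation needs δ ≥ 14/17.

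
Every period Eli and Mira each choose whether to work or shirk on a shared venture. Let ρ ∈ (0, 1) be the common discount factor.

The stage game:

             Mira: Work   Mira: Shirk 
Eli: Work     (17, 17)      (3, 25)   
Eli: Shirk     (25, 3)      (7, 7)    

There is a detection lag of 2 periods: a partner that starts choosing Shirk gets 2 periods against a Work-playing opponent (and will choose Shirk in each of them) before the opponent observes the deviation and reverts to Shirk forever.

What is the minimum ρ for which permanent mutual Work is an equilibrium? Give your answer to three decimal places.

0.667

The best deviation is to choose Shirk for all 2 undetected periods, earning 25 each, then 7 forever once detected.
Deviation value: 25(1−ρ^2)/(1−ρ) + 7ρ^2/(1−ρ); cooperation value: 17/(1−ρ).
IC: 17 ≥ 25(1−ρ^2) + 7ρ^2 = 25 − 18ρ^2.
So ρ^2 ≥ 8/18 = 4/9, giving ρ ≥ (4/9)^(1/2) ≈ 0.667.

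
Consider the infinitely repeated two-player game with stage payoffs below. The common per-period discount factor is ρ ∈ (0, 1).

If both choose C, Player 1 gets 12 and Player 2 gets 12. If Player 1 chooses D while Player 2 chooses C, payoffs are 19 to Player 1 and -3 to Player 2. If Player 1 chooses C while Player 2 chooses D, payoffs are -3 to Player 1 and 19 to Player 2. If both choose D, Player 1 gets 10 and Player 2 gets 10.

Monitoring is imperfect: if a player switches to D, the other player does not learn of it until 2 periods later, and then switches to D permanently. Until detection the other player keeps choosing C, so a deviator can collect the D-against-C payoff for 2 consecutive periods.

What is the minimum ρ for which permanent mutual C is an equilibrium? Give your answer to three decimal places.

0.882

Deviating for the 2 undetected periods gains 19−12 = 7 per period over cooperation, then loses 12−10 = 2 per period forever once punishment starts.
Gain: 7(1 + ρ + … + ρ^1); loss: 2·ρ^2/(1−ρ).
No profitable deviation ⇔ 7(1−ρ^2) ≤ 2·ρ^2, i.e. ρ^2 ≥ 7/(7+2) = 7/9.
Hence ρ ≥ (7/9)^(1/2) ≈ 0.882.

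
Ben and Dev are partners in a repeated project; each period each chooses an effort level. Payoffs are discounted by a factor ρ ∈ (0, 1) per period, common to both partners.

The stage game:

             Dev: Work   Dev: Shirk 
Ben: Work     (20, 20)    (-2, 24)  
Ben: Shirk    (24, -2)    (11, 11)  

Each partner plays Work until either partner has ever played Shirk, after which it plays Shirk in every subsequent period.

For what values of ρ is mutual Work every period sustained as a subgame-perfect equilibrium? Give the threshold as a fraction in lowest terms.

4/13

Under grim trigger the critical discount factor is (T−C)/(T−P) with T = 24, C = 20, P = 11.
ρ* = (24−20)/(24−11) = 4/13.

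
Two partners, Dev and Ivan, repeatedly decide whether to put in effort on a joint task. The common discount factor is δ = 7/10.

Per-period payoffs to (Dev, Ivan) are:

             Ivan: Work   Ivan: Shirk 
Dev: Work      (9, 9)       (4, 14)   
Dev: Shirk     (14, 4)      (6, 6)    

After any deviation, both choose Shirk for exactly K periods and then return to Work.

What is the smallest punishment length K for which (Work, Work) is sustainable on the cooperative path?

IC: δ(1−δ^K)/(1−δ) ≥ (14−9)/(9−6) = 5/3.
With δ = 7/10: need 1 − δ^K ≥ 5/3·(1−7/10)/(7/10), i.e. δ^K ≤ 0.2857.
Since (7/10)^3 = 0.3430 and (7/10)^4 = 0.2401, the smallest such K is 4.

4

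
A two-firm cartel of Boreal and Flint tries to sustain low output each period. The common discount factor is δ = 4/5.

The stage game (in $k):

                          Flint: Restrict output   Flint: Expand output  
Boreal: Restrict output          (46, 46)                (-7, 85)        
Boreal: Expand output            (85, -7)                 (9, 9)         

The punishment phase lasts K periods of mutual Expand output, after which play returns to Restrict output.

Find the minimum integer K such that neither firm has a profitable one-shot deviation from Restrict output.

2

IC: δ(1−δ^K)/(1−δ) ≥ (85−46)/(46−9) = 39/37.
With δ = 4/5: need 1 − δ^K ≥ 39/37·(1−4/5)/(4/5), i.e. δ^K ≤ 0.7365.
Since (4/5)^1 = 0.8000 and (4/5)^2 = 0.6400, the smallest such K is 2.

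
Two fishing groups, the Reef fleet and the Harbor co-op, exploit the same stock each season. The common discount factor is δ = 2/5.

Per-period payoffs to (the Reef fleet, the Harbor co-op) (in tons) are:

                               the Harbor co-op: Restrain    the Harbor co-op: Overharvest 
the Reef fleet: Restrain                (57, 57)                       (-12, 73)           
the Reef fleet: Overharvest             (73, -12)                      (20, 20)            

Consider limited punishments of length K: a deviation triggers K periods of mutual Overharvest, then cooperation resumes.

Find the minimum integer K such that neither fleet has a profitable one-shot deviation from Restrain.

IC: δ(1−δ^K)/(1−δ) ≥ (73−57)/(57−20) = 16/37.
With δ = 2/5: need 1 − δ^K ≥ 16/37·(1−2/5)/(2/5), i.e. δ^K ≤ 0.3514.
Since (2/5)^1 = 0.4000 and (2/5)^2 = 0.1600, the smallest such K is 2.

2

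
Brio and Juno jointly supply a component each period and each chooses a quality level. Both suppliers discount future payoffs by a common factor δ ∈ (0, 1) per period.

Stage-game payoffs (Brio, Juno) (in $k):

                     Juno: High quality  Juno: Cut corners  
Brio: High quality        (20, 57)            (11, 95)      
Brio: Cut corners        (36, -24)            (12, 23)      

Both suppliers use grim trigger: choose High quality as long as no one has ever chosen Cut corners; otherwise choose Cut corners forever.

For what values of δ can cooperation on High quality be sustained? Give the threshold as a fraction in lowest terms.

2/3

For Brio: deviation gain 36−20 = 16, per-period punishment loss 20−12 = 8. IC gives δ ≥ 16/24 = 2/3.
For Juno: gain 38, loss 34 per period, so δ ≥ 38/72 = 19/36.
The tighter constraint is Brio's, so cooperation needs δ ≥ 2/3.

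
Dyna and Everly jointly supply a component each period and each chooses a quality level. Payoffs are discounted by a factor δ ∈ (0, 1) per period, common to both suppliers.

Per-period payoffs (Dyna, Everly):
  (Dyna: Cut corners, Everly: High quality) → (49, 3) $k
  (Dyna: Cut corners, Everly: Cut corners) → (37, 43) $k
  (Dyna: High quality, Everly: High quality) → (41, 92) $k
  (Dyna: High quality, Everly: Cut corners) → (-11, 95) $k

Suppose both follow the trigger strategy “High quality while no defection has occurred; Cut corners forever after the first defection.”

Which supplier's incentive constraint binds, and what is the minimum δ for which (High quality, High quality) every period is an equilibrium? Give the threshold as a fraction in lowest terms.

Dyna; δ ≥ 2/3

Dyna: cooperation gives 41 each period; deviation gives 49 once then 37 forever.
  41/(1−δ) ≥ 49 + 37δ/(1−δ) ⇒ δ ≥ 8/12 = 2/3.
Everly: cooperation gives 92 each period; deviation gives 95 once then 43 forever.
  δ ≥ 3/52.
Both must hold, so the binding constraint is Dyna's: δ ≥ 2/3.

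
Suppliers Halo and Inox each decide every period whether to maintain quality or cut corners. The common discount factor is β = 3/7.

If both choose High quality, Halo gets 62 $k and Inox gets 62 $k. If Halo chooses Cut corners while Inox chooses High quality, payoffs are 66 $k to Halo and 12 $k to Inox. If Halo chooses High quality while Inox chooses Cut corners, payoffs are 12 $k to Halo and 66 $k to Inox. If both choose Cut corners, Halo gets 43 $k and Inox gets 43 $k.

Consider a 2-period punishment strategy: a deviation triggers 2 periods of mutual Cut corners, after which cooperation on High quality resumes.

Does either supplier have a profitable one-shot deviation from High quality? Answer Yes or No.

Comparing payoff streams over the 3 periods until play realigns: cooperate → 62(1+β+…+β^2); deviate → 66 + 43(β+…+β^2).
Cooperation is sustained iff (62−43)(β+…+β^2) ≥ 66−62.
β+…+β^2 = 3/7·(1−(3/7)^2)/(1−3/7) = 0.6122, and (66−62)/(62−43) = 0.2105.
0.6122 ≥ 0.2105, so cooperation is sustainable.

No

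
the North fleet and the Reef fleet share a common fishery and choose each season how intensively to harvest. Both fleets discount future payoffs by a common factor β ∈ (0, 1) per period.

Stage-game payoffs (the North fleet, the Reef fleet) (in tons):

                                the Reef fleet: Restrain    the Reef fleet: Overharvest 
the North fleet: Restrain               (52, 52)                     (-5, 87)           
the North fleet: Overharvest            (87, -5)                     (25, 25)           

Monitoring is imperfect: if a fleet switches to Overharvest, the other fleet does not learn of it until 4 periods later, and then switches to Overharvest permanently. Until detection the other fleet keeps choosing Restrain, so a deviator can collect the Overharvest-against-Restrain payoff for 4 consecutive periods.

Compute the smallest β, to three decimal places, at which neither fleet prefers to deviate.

A deviator earns 87 for 4 periods, then 25 forever; cooperating earns 52 forever. Multiplying the IC by (1−β):
52 ≥ 87(1−β^4) + 25β^4, so 62·β^4 ≥ 35 and β^4 ≥ 35/62.
β ≥ (35/62)^(1/4) ≈ 0.867.

0.867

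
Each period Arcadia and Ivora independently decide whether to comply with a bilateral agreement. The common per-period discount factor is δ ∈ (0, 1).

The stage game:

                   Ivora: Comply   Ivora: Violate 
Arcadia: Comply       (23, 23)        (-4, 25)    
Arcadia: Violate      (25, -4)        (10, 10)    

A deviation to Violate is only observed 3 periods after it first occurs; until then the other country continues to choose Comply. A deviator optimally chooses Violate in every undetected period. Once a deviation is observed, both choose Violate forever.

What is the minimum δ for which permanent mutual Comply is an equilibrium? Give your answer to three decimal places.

The best deviation is to choose Violate for all 3 undetected periods, earning 25 each, then 10 forever once detected.
Deviation value: 25(1−δ^3)/(1−δ) + 10δ^3/(1−δ); cooperation value: 23/(1−δ).
IC: 23 ≥ 25(1−δ^3) + 10δ^3 = 25 − 15δ^3.
So δ^3 ≥ 2/15, giving δ ≥ (2/15)^(1/3) ≈ 0.511.

0.511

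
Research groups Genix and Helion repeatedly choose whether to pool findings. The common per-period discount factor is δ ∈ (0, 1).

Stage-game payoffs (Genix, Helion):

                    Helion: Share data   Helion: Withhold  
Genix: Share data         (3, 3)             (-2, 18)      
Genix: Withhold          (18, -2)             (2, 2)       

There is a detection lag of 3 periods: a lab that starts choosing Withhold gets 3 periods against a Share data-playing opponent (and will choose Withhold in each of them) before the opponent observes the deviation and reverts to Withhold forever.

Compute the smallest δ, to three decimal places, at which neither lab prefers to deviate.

A deviator earns 18 for 3 periods, then 2 forever; cooperating earns 3 forever. Multiplying the IC by (1−δ):
3 ≥ 18(1−δ^3) + 2δ^3, so 16·δ^3 ≥ 15 and δ^3 ≥ 15/16.
δ ≥ (15/16)^(1/3) ≈ 0.979.

0.979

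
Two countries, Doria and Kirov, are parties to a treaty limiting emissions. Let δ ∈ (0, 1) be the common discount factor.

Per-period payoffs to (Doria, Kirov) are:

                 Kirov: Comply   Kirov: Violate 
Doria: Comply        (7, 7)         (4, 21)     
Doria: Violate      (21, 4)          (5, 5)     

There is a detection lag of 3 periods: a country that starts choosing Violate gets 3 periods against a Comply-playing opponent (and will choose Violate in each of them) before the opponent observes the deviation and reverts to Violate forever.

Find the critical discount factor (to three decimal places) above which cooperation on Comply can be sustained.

0.956

Deviating for the 3 undetected periods gains 21−7 = 14 per period over cooperation, then loses 7−5 = 2 per period forever once punishment starts.
Gain: 14(1 + δ + … + δ^2); loss: 2·δ^3/(1−δ).
No profitable deviation ⇔ 14(1−δ^3) ≤ 2·δ^3, i.e. δ^3 ≥ 14/(14+2) = 7/8.
Hence δ ≥ (7/8)^(1/3) ≈ 0.956.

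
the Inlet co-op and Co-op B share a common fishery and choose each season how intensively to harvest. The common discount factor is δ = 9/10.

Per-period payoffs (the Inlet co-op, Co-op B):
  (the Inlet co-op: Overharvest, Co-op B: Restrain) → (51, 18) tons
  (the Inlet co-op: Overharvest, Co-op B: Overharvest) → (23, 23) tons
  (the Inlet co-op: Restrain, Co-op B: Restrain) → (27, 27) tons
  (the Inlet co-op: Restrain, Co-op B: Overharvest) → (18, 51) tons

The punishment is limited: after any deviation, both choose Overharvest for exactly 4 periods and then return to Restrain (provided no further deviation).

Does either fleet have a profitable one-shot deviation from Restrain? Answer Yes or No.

Yes

IC: δ+…+δ^4 ≥ (51−27)/(27−23) = 6.
At δ = 9/10: partial sum = 3.0951 < 6.0000. Cooperation not sustainable.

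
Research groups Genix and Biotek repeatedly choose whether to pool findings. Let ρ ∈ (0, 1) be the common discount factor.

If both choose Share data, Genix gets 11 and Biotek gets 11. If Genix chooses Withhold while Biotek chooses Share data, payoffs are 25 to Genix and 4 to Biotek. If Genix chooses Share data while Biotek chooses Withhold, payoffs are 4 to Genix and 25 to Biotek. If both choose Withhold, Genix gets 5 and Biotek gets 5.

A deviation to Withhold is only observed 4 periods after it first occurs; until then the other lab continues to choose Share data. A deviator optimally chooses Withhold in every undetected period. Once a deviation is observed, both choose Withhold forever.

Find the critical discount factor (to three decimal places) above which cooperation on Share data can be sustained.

Deviating for the 4 undetected periods gains 25−11 = 14 per period over cooperation, then loses 11−5 = 6 per period forever once punishment starts.
Gain: 14(1 + ρ + … + ρ^3); loss: 6·ρ^4/(1−ρ).
No profitable deviation ⇔ 14(1−ρ^4) ≤ 6·ρ^4, i.e. ρ^4 ≥ 14/(14+6) = 7/10.
Hence ρ ≥ (7/10)^(1/4) ≈ 0.915.

0.915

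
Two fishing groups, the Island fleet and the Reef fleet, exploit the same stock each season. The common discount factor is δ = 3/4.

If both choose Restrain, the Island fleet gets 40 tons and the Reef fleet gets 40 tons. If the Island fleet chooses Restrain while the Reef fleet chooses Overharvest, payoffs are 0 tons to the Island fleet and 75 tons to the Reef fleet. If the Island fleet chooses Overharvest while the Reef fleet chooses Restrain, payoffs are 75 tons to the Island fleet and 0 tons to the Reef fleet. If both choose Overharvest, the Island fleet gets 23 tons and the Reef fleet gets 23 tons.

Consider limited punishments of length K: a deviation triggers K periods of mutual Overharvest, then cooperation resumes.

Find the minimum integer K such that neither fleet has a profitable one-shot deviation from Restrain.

5

No profitable deviation requires (40−23)(δ+…+δ^K) ≥ 75−40, i.e. δ+…+δ^K ≥ 35/17 ≈ 2.0588.
With δ = 3/4, the partial sums are K=1: 0.7500, K=2: 1.3125, K=3: 1.7344, K=4: 2.0508, K=5: 2.2881.
K = 5 is the first length at which the sum reaches 2.0588.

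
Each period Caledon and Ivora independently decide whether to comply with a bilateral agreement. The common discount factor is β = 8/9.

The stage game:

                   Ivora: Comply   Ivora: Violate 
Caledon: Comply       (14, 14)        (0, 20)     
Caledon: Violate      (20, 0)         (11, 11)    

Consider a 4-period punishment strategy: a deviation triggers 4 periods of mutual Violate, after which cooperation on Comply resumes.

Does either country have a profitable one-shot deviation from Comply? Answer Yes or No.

Comparing payoff streams over the 5 periods until play realigns: cooperate → 14(1+β+…+β^4); deviate → 20 + 11(β+…+β^4).
Cooperation is sustained iff (14−11)(β+…+β^4) ≥ 20−14.
β+…+β^4 = 8/9·(1−(8/9)^4)/(1−8/9) = 3.0056, and (20−14)/(14−11) = 2.0000.
3.0056 ≥ 2.0000, so cooperation is sustainable.

No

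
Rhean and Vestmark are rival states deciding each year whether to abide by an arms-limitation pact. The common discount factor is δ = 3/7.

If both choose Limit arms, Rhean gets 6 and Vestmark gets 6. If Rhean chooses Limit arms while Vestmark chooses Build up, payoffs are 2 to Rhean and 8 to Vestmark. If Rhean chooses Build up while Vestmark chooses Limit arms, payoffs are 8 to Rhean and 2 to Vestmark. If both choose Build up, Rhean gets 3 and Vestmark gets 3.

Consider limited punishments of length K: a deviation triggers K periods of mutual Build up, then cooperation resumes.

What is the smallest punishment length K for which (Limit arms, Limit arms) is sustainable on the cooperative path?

3

Need Σ_{k=1}^{K} δ^k ≥ (8−6)/(6−3) = 0.6667 at δ = 3/7.
At K = 2 the sum is 0.6122 < 0.6667; at K = 3 it is 0.6910 ≥ 0.6667.
So the minimum punishment length is K = 3.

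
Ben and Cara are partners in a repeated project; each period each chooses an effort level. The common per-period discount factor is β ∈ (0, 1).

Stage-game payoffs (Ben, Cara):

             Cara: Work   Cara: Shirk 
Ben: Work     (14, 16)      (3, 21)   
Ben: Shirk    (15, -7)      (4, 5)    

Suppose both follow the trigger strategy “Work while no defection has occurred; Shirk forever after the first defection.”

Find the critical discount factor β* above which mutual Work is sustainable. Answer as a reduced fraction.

Ben: cooperation gives 14 each period; deviation gives 15 once then 4 forever.
  14/(1−β) ≥ 15 + 4β/(1−β) ⇒ β ≥ 1/11.
Cara: cooperation gives 16 each period; deviation gives 21 once then 5 forever.
  β ≥ 5/16.
Both must hold, so the binding constraint is Cara's: β ≥ 5/16.

5/16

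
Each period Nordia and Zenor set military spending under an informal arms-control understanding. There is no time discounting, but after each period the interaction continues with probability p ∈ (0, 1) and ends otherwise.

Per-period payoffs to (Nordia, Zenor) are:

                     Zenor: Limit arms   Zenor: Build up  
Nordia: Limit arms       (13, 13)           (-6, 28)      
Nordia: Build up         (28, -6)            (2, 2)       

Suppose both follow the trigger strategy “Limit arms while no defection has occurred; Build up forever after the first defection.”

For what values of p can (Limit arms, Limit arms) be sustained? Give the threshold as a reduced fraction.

15/26

With no time discounting, the continuation probability p plays the role of the discount factor.
Grim-trigger IC: 13/(1−p) ≥ 28 + 2p/(1−p) ⇒ p ≥ (28−13)/(28−2) = 15/26.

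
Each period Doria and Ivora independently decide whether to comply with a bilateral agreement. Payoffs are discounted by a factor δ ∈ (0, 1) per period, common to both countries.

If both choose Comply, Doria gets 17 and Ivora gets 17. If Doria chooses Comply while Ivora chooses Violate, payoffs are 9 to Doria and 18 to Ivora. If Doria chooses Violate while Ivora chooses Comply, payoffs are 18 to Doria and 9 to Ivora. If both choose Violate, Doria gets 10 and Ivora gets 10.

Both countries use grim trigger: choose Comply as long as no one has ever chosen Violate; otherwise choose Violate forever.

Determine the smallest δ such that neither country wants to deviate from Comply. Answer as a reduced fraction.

1/8

Cooperation forever yields 17 each period: 17/(1−δ).
Deviating yields 18 once, then 10 forever: 18 + 10δ/(1−δ).
No profitable deviation requires 17/(1−δ) ≥ 18 + 10δ/(1−δ).
Multiplying by (1−δ): 17 ≥ 18(1−δ) + 10δ = 18 − 8δ.
So 8δ ≥ 1, i.e. δ ≥ 1/8.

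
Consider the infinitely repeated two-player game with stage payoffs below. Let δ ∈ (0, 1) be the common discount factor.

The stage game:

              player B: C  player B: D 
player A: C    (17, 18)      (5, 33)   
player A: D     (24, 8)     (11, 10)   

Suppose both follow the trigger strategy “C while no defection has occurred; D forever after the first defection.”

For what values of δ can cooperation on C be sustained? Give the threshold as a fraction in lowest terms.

15/23

player A's threshold: (24−17)/(24−11) = 7/13.
player B's threshold: (33−18)/(33−10) = 15/23.
7/13 < 15/23, so player B binds and δ* = 15/23.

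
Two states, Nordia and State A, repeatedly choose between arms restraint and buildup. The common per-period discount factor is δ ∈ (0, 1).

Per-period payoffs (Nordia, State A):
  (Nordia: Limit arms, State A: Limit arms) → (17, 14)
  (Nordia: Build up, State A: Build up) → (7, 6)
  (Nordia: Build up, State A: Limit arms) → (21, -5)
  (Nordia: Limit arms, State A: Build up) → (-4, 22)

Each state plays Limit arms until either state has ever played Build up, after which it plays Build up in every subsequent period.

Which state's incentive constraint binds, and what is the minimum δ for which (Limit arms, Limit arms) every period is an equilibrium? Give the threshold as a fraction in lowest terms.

State A; δ ≥ 1/2

Nordia: cooperation gives 17 each period; deviation gives 21 once then 7 forever.
  17/(1−δ) ≥ 21 + 7δ/(1−δ) ⇒ δ ≥ 4/14 = 2/7.
State A: cooperation gives 14 each period; deviation gives 22 once then 6 forever.
  δ ≥ 8/16 = 1/2.
Both must hold, so the binding constraint is State A's: δ ≥ 1/2.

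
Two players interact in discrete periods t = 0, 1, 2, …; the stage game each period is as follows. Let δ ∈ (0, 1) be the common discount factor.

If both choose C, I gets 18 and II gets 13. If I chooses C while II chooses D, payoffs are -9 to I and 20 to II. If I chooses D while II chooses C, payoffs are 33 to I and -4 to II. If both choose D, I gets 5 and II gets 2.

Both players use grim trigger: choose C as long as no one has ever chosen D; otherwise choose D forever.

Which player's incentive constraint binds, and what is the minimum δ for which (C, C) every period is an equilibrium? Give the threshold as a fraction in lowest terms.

I; δ ≥ 15/28

I's threshold: (33−18)/(33−5) = 15/28.
II's threshold: (20−13)/(20−2) = 7/18.
15/28 > 7/18, so I binds and δ* = 15/28.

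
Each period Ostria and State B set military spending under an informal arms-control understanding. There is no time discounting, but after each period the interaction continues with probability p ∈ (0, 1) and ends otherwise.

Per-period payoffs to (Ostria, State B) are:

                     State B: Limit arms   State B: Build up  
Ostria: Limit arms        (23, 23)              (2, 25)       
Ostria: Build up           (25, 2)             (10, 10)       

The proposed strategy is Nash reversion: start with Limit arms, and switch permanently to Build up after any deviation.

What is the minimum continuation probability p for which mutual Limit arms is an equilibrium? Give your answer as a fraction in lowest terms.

2/15

With no time discounting, the continuation probability p plays the role of the discount factor.
Grim-trigger IC: 23/(1−p) ≥ 25 + 10p/(1−p) ⇒ p ≥ (25−23)/(25−10) = 2/15.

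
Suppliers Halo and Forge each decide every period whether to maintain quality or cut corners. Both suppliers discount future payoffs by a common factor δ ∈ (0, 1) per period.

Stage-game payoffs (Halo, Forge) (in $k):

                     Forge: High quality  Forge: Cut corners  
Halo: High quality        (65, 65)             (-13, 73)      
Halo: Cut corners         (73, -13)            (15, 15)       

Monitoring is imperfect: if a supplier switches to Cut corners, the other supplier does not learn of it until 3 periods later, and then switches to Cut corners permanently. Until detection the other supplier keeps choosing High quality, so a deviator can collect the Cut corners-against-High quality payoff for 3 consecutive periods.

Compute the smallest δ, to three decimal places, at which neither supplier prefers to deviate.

Deviating for the 3 undetected periods gains 73−65 = 8 per period over cooperation, then loses 65−15 = 50 per period forever once punishment starts.
Gain: 8(1 + δ + … + δ^2); loss: 50·δ^3/(1−δ).
No profitable deviation ⇔ 8(1−δ^3) ≤ 50·δ^3, i.e. δ^3 ≥ 8/(8+50) = 4/29.
Hence δ ≥ (4/29)^(1/3) ≈ 0.517.

0.517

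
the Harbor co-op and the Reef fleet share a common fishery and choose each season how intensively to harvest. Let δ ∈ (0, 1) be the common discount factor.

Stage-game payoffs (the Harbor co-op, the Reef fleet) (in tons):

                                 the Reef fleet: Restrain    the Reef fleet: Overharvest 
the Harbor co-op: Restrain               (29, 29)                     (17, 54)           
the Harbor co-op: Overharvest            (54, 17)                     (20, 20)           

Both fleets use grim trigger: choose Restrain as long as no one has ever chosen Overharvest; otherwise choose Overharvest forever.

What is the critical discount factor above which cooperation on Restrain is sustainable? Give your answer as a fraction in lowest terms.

25/34

One-period gain from deviating is 54 − 29 = 25. The loss is 29 − 20 = 9 in every subsequent period, with present value 9·δ/(1−δ).
Deviation is unprofitable when 9·δ/(1−δ) ≥ 25, i.e. δ/(1−δ) ≥ 25/9.
Equivalently δ ≥ 25/(25+9) = 25/34.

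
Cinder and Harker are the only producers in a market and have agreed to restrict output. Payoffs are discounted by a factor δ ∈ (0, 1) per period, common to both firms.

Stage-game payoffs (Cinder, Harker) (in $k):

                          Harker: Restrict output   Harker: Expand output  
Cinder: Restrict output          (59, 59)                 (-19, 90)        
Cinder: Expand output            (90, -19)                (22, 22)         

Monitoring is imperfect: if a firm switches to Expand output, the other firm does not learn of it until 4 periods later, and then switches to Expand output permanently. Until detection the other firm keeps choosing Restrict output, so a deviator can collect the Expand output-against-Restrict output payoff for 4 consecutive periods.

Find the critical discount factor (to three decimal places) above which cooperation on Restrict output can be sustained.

0.822

Deviating for the 4 undetected periods gains 90−59 = 31 per period over cooperation, then loses 59−22 = 37 per period forever once punishment starts.
Gain: 31(1 + δ + … + δ^3); loss: 37·δ^4/(1−δ).
No profitable deviation ⇔ 31(1−δ^4) ≤ 37·δ^4, i.e. δ^4 ≥ 31/(31+37) = 31/68.
Hence δ ≥ (31/68)^(1/4) ≈ 0.822.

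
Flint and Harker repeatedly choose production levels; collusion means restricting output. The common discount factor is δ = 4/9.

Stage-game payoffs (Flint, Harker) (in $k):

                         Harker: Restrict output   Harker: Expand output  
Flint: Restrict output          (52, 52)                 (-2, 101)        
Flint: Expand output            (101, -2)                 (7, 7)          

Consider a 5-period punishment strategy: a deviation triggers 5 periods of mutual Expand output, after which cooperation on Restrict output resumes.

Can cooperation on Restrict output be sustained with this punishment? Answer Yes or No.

IC: δ+…+δ^5 ≥ (101−52)/(52−7) = 49/45.
At δ = 4/9: partial sum = 0.7861 < 1.0889. Cooperation not sustainable.

No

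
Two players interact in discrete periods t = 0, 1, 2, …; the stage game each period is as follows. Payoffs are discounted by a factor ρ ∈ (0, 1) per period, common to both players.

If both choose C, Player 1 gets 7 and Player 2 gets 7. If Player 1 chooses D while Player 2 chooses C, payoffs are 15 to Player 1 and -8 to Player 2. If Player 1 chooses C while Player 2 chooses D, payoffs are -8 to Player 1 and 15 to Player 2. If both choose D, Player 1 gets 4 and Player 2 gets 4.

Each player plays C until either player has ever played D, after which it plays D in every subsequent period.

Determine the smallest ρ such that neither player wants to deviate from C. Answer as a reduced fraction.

8/11

Under grim trigger the critical discount factor is (T−C)/(T−P) with T = 15, C = 7, P = 4.
ρ* = (15−7)/(15−4) = 8/11.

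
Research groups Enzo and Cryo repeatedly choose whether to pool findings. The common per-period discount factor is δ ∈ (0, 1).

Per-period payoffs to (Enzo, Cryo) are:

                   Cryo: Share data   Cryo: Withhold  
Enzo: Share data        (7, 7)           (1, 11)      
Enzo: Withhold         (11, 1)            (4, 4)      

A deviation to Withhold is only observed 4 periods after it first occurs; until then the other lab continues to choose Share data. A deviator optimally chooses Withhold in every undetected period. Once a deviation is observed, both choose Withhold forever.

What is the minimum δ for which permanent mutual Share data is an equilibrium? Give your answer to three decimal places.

A deviator earns 11 for 4 periods, then 4 forever; cooperating earns 7 forever. Multiplying the IC by (1−δ):
7 ≥ 11(1−δ^4) + 4δ^4, so 7·δ^4 ≥ 4 and δ^4 ≥ 4/7.
δ ≥ (4/7)^(1/4) ≈ 0.869.

0.869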